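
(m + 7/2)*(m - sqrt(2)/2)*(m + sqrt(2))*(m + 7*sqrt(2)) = m^4 + 7*m^3/2 + 15*sqrt(2)*m^3/2 + 6*m^2 + 105*sqrt(2)*m^2/4 - 7*sqrt(2)*m + 21*m - 49*sqrt(2)/2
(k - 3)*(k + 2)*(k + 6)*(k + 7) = k^4 + 12*k^3 + 23*k^2 - 120*k - 252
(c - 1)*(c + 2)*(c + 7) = c^3 + 8*c^2 + 5*c - 14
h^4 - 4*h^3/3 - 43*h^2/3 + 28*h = h*(h - 3)*(h - 7/3)*(h + 4)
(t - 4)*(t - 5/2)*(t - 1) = t^3 - 15*t^2/2 + 33*t/2 - 10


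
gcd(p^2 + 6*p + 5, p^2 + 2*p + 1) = p + 1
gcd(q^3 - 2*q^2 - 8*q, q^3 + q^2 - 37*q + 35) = 1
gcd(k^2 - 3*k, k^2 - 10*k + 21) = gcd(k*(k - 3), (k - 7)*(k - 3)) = k - 3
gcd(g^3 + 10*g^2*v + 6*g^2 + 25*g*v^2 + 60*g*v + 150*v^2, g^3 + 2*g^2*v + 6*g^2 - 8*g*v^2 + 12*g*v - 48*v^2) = g + 6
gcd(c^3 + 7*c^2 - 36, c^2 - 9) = c + 3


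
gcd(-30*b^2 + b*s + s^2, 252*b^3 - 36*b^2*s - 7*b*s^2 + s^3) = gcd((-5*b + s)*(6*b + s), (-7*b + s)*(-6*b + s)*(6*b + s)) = 6*b + s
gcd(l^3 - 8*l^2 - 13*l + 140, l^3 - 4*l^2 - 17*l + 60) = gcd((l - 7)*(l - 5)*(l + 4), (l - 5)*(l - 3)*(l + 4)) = l^2 - l - 20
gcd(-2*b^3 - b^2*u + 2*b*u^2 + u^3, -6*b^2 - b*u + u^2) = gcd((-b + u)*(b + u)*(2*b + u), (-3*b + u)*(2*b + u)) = 2*b + u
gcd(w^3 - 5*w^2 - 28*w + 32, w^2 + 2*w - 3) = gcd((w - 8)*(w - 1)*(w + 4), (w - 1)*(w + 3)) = w - 1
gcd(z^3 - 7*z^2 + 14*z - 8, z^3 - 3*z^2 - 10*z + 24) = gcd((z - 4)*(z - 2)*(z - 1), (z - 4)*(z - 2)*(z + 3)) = z^2 - 6*z + 8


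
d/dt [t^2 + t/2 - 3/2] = 2*t + 1/2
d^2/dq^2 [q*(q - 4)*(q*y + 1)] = 6*q*y - 8*y + 2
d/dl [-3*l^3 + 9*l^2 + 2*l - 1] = -9*l^2 + 18*l + 2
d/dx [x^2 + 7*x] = 2*x + 7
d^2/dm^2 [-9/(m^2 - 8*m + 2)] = 18*(m^2 - 8*m - 4*(m - 4)^2 + 2)/(m^2 - 8*m + 2)^3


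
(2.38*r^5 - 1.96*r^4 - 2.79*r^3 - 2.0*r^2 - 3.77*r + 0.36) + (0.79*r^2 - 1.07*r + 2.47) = 2.38*r^5 - 1.96*r^4 - 2.79*r^3 - 1.21*r^2 - 4.84*r + 2.83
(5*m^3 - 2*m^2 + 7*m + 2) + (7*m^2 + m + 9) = 5*m^3 + 5*m^2 + 8*m + 11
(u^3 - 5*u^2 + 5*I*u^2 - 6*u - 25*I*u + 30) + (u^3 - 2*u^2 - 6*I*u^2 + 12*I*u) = 2*u^3 - 7*u^2 - I*u^2 - 6*u - 13*I*u + 30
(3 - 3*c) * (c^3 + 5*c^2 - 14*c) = -3*c^4 - 12*c^3 + 57*c^2 - 42*c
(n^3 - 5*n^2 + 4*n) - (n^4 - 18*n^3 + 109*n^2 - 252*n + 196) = -n^4 + 19*n^3 - 114*n^2 + 256*n - 196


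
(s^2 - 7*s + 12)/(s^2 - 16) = (s - 3)/(s + 4)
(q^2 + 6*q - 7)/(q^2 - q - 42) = (-q^2 - 6*q + 7)/(-q^2 + q + 42)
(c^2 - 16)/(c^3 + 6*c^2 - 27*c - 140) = (c - 4)/(c^2 + 2*c - 35)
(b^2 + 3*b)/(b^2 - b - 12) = b/(b - 4)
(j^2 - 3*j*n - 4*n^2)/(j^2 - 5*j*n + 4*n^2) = (j + n)/(j - n)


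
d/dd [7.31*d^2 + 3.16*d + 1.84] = 14.62*d + 3.16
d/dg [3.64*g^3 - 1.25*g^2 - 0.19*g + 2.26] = 10.92*g^2 - 2.5*g - 0.19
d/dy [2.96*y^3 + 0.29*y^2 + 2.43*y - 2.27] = 8.88*y^2 + 0.58*y + 2.43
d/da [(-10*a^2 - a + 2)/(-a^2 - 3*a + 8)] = (29*a^2 - 156*a - 2)/(a^4 + 6*a^3 - 7*a^2 - 48*a + 64)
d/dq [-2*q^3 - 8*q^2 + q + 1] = -6*q^2 - 16*q + 1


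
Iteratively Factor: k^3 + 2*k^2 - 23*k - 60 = (k - 5)*(k^2 + 7*k + 12) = (k - 5)*(k + 3)*(k + 4)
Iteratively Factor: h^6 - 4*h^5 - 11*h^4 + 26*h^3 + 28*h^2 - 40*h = (h - 5)*(h^5 + h^4 - 6*h^3 - 4*h^2 + 8*h) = (h - 5)*(h - 1)*(h^4 + 2*h^3 - 4*h^2 - 8*h) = (h - 5)*(h - 1)*(h + 2)*(h^3 - 4*h) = h*(h - 5)*(h - 1)*(h + 2)*(h^2 - 4) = h*(h - 5)*(h - 1)*(h + 2)^2*(h - 2)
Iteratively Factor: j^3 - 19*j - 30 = (j - 5)*(j^2 + 5*j + 6) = (j - 5)*(j + 2)*(j + 3)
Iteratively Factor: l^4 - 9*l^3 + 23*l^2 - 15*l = (l - 5)*(l^3 - 4*l^2 + 3*l) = (l - 5)*(l - 3)*(l^2 - l) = l*(l - 5)*(l - 3)*(l - 1)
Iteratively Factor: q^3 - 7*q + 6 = (q - 1)*(q^2 + q - 6) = (q - 2)*(q - 1)*(q + 3)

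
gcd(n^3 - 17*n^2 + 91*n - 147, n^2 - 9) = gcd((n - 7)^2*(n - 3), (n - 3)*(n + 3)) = n - 3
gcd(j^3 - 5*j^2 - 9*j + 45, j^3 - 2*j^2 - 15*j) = j^2 - 2*j - 15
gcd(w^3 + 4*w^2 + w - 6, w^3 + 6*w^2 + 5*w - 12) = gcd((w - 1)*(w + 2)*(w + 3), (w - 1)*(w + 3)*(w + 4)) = w^2 + 2*w - 3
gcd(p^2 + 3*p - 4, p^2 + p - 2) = p - 1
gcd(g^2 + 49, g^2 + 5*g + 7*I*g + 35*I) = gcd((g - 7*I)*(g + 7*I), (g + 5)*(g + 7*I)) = g + 7*I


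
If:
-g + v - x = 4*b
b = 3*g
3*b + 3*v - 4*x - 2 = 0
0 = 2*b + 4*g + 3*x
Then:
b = 9/77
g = 3/77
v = 29/77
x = -10/77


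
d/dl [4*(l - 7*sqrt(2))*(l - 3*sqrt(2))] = 8*l - 40*sqrt(2)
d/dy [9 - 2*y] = -2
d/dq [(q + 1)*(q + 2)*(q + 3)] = 3*q^2 + 12*q + 11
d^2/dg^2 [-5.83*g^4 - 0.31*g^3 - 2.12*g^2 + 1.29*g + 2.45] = -69.96*g^2 - 1.86*g - 4.24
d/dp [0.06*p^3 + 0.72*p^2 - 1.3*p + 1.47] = 0.18*p^2 + 1.44*p - 1.3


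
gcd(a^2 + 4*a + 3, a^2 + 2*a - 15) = 1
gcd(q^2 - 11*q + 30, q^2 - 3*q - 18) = q - 6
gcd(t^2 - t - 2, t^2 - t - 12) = 1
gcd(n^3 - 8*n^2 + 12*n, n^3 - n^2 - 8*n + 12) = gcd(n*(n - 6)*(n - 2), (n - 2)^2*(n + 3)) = n - 2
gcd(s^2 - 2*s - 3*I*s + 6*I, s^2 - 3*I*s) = s - 3*I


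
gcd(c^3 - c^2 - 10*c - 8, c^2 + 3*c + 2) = c^2 + 3*c + 2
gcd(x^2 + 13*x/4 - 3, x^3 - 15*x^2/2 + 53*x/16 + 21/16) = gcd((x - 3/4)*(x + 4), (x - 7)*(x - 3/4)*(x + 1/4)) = x - 3/4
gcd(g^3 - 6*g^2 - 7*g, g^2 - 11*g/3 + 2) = 1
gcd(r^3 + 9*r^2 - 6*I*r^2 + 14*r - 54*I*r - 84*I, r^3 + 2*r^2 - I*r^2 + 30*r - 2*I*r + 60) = r^2 + r*(2 - 6*I) - 12*I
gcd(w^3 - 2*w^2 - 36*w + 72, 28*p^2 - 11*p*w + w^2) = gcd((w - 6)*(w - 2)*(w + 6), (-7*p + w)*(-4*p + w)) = 1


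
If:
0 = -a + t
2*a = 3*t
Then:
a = 0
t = 0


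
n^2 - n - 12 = (n - 4)*(n + 3)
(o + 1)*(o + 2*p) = o^2 + 2*o*p + o + 2*p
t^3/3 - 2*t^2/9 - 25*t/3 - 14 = (t/3 + 1)*(t - 6)*(t + 7/3)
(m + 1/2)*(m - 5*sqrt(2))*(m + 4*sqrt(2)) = m^3 - sqrt(2)*m^2 + m^2/2 - 40*m - sqrt(2)*m/2 - 20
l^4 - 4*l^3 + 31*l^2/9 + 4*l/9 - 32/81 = (l - 8/3)*(l - 4/3)*(l - 1/3)*(l + 1/3)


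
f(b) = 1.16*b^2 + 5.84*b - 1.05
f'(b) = 2.32*b + 5.84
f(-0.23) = -2.33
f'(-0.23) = 5.31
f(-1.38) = -6.90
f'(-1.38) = 2.64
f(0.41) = 1.54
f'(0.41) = 6.79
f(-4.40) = -4.29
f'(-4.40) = -4.37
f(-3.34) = -7.62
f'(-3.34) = -1.91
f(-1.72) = -7.66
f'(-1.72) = 1.85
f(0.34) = 1.07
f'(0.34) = 6.63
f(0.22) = 0.29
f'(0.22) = 6.35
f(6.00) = 75.75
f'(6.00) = 19.76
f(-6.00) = 5.67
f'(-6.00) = -8.08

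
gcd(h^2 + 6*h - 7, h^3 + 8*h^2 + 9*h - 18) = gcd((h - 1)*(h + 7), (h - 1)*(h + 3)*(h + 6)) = h - 1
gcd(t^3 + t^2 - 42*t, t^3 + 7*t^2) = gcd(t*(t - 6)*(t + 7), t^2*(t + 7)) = t^2 + 7*t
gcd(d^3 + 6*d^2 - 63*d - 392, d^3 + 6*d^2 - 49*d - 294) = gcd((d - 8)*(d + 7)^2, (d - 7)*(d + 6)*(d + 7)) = d + 7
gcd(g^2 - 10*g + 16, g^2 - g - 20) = 1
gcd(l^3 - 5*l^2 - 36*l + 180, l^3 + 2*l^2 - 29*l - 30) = l^2 + l - 30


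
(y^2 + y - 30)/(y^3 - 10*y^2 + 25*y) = (y + 6)/(y*(y - 5))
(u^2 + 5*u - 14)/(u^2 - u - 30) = (-u^2 - 5*u + 14)/(-u^2 + u + 30)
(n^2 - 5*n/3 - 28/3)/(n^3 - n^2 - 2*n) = (-3*n^2 + 5*n + 28)/(3*n*(-n^2 + n + 2))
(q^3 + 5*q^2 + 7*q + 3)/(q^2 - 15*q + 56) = (q^3 + 5*q^2 + 7*q + 3)/(q^2 - 15*q + 56)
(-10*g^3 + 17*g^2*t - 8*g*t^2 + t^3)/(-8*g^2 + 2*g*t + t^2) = (5*g^2 - 6*g*t + t^2)/(4*g + t)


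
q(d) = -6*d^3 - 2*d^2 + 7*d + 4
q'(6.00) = -665.00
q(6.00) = -1322.00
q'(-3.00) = -143.00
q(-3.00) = 127.00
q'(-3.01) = -144.04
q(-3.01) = 128.44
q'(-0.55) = 3.76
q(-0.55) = 0.54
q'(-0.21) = 7.05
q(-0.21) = 2.50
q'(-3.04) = -147.19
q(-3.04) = 132.80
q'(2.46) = -111.77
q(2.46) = -80.20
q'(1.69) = -51.17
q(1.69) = -18.84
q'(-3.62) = -214.40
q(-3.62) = 237.08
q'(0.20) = 5.48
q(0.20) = 5.27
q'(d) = -18*d^2 - 4*d + 7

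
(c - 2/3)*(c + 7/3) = c^2 + 5*c/3 - 14/9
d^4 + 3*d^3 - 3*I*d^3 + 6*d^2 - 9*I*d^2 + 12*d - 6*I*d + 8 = (d + 1)*(d + 2)*(d - 4*I)*(d + I)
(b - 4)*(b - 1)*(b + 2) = b^3 - 3*b^2 - 6*b + 8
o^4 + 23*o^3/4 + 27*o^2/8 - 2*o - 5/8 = (o - 1/2)*(o + 1/4)*(o + 1)*(o + 5)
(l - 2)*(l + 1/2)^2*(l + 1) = l^4 - 11*l^2/4 - 9*l/4 - 1/2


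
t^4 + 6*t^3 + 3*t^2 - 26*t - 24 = (t - 2)*(t + 1)*(t + 3)*(t + 4)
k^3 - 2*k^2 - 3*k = k*(k - 3)*(k + 1)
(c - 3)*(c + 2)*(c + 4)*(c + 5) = c^4 + 8*c^3 + 5*c^2 - 74*c - 120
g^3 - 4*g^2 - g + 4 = (g - 4)*(g - 1)*(g + 1)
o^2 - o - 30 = (o - 6)*(o + 5)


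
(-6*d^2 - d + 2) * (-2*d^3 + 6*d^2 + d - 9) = 12*d^5 - 34*d^4 - 16*d^3 + 65*d^2 + 11*d - 18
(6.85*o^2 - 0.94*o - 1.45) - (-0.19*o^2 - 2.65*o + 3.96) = 7.04*o^2 + 1.71*o - 5.41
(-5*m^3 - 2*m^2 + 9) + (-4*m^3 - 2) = -9*m^3 - 2*m^2 + 7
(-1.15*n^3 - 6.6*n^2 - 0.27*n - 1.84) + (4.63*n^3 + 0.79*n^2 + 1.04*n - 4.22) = 3.48*n^3 - 5.81*n^2 + 0.77*n - 6.06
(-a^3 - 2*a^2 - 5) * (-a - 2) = a^4 + 4*a^3 + 4*a^2 + 5*a + 10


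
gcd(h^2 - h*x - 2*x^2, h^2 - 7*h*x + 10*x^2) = -h + 2*x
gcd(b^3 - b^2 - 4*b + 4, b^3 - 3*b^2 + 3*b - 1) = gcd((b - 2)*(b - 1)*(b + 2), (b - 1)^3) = b - 1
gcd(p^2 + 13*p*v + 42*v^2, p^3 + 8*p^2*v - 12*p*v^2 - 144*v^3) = p + 6*v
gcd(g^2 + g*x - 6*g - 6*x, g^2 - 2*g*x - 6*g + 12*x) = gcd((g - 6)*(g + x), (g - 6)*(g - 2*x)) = g - 6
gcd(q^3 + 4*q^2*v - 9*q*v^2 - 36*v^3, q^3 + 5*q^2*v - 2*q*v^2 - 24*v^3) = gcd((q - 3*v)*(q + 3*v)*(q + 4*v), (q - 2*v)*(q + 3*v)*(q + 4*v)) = q^2 + 7*q*v + 12*v^2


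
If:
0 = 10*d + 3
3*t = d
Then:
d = -3/10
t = -1/10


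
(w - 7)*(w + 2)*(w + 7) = w^3 + 2*w^2 - 49*w - 98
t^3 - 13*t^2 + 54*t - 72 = (t - 6)*(t - 4)*(t - 3)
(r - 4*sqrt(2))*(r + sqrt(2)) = r^2 - 3*sqrt(2)*r - 8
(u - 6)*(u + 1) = u^2 - 5*u - 6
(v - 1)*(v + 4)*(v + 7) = v^3 + 10*v^2 + 17*v - 28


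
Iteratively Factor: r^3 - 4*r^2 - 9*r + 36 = (r - 3)*(r^2 - r - 12) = (r - 3)*(r + 3)*(r - 4)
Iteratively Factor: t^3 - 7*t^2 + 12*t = (t)*(t^2 - 7*t + 12) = t*(t - 4)*(t - 3)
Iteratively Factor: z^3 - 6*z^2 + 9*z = (z - 3)*(z^2 - 3*z) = (z - 3)^2*(z)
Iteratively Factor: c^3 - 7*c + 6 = (c - 2)*(c^2 + 2*c - 3) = (c - 2)*(c - 1)*(c + 3)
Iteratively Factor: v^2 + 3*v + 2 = (v + 2)*(v + 1)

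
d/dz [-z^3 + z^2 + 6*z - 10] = -3*z^2 + 2*z + 6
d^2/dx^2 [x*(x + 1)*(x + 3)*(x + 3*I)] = 12*x^2 + x*(24 + 18*I) + 6 + 24*I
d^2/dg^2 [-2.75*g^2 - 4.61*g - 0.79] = -5.50000000000000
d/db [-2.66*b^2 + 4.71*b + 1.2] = 4.71 - 5.32*b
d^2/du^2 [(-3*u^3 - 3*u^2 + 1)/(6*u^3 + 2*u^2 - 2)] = 2*(-9*u^6 - 21*u^3 - 3*u^2 - 1)/(27*u^9 + 27*u^8 + 9*u^7 - 26*u^6 - 18*u^5 - 3*u^4 + 9*u^3 + 3*u^2 - 1)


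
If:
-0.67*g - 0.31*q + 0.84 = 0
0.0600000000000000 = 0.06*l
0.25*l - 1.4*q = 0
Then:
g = 1.17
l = 1.00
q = 0.18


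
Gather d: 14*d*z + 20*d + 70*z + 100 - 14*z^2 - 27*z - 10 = d*(14*z + 20) - 14*z^2 + 43*z + 90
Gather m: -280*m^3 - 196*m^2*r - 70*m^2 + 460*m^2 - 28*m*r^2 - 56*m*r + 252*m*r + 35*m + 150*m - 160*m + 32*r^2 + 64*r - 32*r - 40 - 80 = -280*m^3 + m^2*(390 - 196*r) + m*(-28*r^2 + 196*r + 25) + 32*r^2 + 32*r - 120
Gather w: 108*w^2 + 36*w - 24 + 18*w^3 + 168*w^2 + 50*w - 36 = 18*w^3 + 276*w^2 + 86*w - 60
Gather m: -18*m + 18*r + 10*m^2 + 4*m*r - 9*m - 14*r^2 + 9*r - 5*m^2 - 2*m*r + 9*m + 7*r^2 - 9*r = 5*m^2 + m*(2*r - 18) - 7*r^2 + 18*r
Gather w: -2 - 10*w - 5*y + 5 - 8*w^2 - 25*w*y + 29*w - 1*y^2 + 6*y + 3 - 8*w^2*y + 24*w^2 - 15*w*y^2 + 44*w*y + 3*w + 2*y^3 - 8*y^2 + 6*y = w^2*(16 - 8*y) + w*(-15*y^2 + 19*y + 22) + 2*y^3 - 9*y^2 + 7*y + 6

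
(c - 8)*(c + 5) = c^2 - 3*c - 40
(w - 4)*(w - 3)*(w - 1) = w^3 - 8*w^2 + 19*w - 12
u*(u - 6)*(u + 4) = u^3 - 2*u^2 - 24*u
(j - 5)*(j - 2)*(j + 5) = j^3 - 2*j^2 - 25*j + 50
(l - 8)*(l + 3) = l^2 - 5*l - 24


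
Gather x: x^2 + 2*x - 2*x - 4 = x^2 - 4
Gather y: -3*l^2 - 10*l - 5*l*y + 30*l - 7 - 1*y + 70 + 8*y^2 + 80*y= -3*l^2 + 20*l + 8*y^2 + y*(79 - 5*l) + 63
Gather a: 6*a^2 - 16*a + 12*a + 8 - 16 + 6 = 6*a^2 - 4*a - 2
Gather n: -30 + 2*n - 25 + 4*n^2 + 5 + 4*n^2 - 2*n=8*n^2 - 50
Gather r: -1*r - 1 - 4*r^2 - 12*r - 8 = -4*r^2 - 13*r - 9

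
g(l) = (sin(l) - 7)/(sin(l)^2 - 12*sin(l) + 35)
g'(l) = (-2*sin(l)*cos(l) + 12*cos(l))*(sin(l) - 7)/(sin(l)^2 - 12*sin(l) + 35)^2 + cos(l)/(sin(l)^2 - 12*sin(l) + 35) = -cos(l)/(sin(l) - 5)^2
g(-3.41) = -0.21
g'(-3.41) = 0.04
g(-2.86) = -0.19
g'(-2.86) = 0.03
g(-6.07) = -0.21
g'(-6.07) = -0.04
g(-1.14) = -0.17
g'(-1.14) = -0.01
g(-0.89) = -0.17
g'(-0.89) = -0.02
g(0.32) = -0.21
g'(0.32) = -0.04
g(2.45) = -0.23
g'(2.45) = 0.04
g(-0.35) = -0.19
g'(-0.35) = -0.03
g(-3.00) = -0.19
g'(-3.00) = 0.04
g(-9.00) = -0.18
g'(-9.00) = 0.03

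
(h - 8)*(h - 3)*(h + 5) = h^3 - 6*h^2 - 31*h + 120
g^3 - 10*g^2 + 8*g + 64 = (g - 8)*(g - 4)*(g + 2)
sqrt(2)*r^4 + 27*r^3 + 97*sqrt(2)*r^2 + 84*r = r*(r + 6*sqrt(2))*(r + 7*sqrt(2))*(sqrt(2)*r + 1)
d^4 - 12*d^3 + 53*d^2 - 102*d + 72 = (d - 4)*(d - 3)^2*(d - 2)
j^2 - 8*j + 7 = (j - 7)*(j - 1)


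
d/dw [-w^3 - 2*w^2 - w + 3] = -3*w^2 - 4*w - 1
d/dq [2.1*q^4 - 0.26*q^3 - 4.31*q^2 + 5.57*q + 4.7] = 8.4*q^3 - 0.78*q^2 - 8.62*q + 5.57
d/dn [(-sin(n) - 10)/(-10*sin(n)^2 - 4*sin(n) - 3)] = (-200*sin(n) + 5*cos(2*n) - 42)*cos(n)/(10*sin(n)^2 + 4*sin(n) + 3)^2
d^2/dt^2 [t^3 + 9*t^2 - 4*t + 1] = 6*t + 18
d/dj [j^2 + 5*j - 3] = 2*j + 5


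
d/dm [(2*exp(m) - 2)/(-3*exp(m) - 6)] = -2*exp(m)/(exp(m) + 2)^2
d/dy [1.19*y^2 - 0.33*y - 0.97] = 2.38*y - 0.33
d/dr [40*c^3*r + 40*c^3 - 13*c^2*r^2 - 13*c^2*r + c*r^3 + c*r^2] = c*(40*c^2 - 26*c*r - 13*c + 3*r^2 + 2*r)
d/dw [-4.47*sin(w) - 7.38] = -4.47*cos(w)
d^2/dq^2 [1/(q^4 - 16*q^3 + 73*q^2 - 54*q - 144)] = 2*((-6*q^2 + 48*q - 73)*(-q^4 + 16*q^3 - 73*q^2 + 54*q + 144) - 4*(2*q^3 - 24*q^2 + 73*q - 27)^2)/(-q^4 + 16*q^3 - 73*q^2 + 54*q + 144)^3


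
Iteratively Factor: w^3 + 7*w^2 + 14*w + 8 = (w + 2)*(w^2 + 5*w + 4) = (w + 1)*(w + 2)*(w + 4)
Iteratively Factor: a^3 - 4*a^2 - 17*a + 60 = (a + 4)*(a^2 - 8*a + 15) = (a - 5)*(a + 4)*(a - 3)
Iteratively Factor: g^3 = (g)*(g^2) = g^2*(g)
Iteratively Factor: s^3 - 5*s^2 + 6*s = (s)*(s^2 - 5*s + 6) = s*(s - 2)*(s - 3)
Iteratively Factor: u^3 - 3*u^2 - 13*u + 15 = (u - 1)*(u^2 - 2*u - 15) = (u - 1)*(u + 3)*(u - 5)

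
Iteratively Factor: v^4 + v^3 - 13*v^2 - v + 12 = (v + 4)*(v^3 - 3*v^2 - v + 3) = (v + 1)*(v + 4)*(v^2 - 4*v + 3) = (v - 3)*(v + 1)*(v + 4)*(v - 1)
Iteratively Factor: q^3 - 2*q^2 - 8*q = (q + 2)*(q^2 - 4*q) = q*(q + 2)*(q - 4)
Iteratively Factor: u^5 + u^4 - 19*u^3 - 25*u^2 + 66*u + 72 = (u + 1)*(u^4 - 19*u^2 - 6*u + 72) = (u - 4)*(u + 1)*(u^3 + 4*u^2 - 3*u - 18) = (u - 4)*(u - 2)*(u + 1)*(u^2 + 6*u + 9) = (u - 4)*(u - 2)*(u + 1)*(u + 3)*(u + 3)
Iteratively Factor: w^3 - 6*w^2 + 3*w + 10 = (w + 1)*(w^2 - 7*w + 10) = (w - 5)*(w + 1)*(w - 2)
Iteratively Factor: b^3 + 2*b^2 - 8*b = (b + 4)*(b^2 - 2*b) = b*(b + 4)*(b - 2)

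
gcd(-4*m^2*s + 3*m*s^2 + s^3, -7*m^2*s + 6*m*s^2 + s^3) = -m*s + s^2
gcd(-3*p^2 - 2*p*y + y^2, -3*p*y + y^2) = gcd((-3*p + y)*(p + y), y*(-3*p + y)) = -3*p + y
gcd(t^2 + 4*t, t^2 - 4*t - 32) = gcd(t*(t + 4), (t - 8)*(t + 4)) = t + 4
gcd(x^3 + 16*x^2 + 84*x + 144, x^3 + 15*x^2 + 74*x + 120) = x^2 + 10*x + 24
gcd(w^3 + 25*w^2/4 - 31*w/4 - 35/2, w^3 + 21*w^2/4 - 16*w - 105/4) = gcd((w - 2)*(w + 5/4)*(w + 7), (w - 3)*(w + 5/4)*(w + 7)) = w^2 + 33*w/4 + 35/4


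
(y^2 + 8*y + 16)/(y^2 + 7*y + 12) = (y + 4)/(y + 3)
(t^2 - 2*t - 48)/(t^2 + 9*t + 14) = (t^2 - 2*t - 48)/(t^2 + 9*t + 14)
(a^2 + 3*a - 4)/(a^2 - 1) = (a + 4)/(a + 1)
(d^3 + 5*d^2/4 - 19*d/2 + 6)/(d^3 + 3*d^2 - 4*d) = (4*d^2 - 11*d + 6)/(4*d*(d - 1))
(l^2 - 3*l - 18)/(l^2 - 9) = (l - 6)/(l - 3)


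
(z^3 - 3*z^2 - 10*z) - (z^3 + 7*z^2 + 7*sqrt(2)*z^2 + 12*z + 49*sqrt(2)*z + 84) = -10*z^2 - 7*sqrt(2)*z^2 - 49*sqrt(2)*z - 22*z - 84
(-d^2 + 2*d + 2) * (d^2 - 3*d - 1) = -d^4 + 5*d^3 - 3*d^2 - 8*d - 2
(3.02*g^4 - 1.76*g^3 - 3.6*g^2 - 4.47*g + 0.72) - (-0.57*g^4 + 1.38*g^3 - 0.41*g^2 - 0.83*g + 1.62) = 3.59*g^4 - 3.14*g^3 - 3.19*g^2 - 3.64*g - 0.9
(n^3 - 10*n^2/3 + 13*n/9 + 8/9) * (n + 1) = n^4 - 7*n^3/3 - 17*n^2/9 + 7*n/3 + 8/9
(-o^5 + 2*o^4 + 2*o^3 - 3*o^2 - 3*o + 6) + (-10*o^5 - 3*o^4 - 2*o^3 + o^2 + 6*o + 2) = -11*o^5 - o^4 - 2*o^2 + 3*o + 8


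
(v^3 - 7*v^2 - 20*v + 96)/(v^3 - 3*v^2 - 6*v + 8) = (v^3 - 7*v^2 - 20*v + 96)/(v^3 - 3*v^2 - 6*v + 8)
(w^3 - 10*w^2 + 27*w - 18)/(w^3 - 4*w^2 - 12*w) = (w^2 - 4*w + 3)/(w*(w + 2))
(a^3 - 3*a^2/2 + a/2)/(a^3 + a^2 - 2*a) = (a - 1/2)/(a + 2)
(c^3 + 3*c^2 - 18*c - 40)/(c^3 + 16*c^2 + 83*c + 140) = (c^2 - 2*c - 8)/(c^2 + 11*c + 28)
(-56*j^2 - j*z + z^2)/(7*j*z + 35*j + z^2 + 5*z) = (-8*j + z)/(z + 5)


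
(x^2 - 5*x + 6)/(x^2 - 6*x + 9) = (x - 2)/(x - 3)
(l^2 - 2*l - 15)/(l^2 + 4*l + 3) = (l - 5)/(l + 1)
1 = 1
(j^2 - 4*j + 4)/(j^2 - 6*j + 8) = (j - 2)/(j - 4)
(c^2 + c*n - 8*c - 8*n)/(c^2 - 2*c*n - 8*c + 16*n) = (c + n)/(c - 2*n)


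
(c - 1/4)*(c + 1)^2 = c^3 + 7*c^2/4 + c/2 - 1/4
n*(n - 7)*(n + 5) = n^3 - 2*n^2 - 35*n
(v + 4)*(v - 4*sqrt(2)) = v^2 - 4*sqrt(2)*v + 4*v - 16*sqrt(2)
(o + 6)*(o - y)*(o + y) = o^3 + 6*o^2 - o*y^2 - 6*y^2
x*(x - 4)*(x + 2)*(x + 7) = x^4 + 5*x^3 - 22*x^2 - 56*x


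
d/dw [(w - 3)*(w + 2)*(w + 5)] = 3*w^2 + 8*w - 11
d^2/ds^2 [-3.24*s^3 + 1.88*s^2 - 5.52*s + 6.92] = 3.76 - 19.44*s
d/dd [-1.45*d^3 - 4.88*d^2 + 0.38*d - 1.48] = -4.35*d^2 - 9.76*d + 0.38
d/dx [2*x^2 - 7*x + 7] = 4*x - 7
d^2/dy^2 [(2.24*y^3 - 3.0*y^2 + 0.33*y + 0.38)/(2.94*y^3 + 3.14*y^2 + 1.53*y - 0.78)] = (-93.219168*y^6 - 43.34148*y^5 + 200.3022*y^4 + 13.6371*y^3 - 18.30804*y^2 + 29.208384*y + 0.77772)/(25.412184*y^9 + 81.422712*y^8 + 126.635796*y^7 + 95.479208*y^6 + 22.698414*y^5 - 22.071762*y^4 - 13.535991*y^3 + 0.253422000000001*y^2 + 2.792556*y - 0.474552)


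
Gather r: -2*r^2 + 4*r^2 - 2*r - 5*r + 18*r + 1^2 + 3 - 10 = 2*r^2 + 11*r - 6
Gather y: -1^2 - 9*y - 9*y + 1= -18*y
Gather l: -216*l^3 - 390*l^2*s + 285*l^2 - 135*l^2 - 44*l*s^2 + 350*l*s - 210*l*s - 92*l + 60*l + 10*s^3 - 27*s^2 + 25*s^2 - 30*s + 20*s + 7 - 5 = -216*l^3 + l^2*(150 - 390*s) + l*(-44*s^2 + 140*s - 32) + 10*s^3 - 2*s^2 - 10*s + 2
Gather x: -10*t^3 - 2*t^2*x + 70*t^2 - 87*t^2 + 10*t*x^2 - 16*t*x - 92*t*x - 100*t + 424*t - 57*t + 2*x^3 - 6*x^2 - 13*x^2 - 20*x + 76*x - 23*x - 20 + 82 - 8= -10*t^3 - 17*t^2 + 267*t + 2*x^3 + x^2*(10*t - 19) + x*(-2*t^2 - 108*t + 33) + 54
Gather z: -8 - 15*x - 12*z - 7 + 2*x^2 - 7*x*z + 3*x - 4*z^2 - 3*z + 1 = 2*x^2 - 12*x - 4*z^2 + z*(-7*x - 15) - 14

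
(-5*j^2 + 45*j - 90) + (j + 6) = -5*j^2 + 46*j - 84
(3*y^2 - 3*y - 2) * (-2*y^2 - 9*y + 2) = -6*y^4 - 21*y^3 + 37*y^2 + 12*y - 4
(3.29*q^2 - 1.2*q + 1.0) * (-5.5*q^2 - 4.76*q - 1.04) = -18.095*q^4 - 9.0604*q^3 - 3.2096*q^2 - 3.512*q - 1.04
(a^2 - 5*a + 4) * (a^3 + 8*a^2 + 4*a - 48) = a^5 + 3*a^4 - 32*a^3 - 36*a^2 + 256*a - 192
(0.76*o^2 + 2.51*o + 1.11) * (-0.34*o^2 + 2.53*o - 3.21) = -0.2584*o^4 + 1.0694*o^3 + 3.5333*o^2 - 5.2488*o - 3.5631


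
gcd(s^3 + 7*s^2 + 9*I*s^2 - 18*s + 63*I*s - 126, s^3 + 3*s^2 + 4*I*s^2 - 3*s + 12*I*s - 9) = s + 3*I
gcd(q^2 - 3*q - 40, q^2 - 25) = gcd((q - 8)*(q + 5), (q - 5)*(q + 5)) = q + 5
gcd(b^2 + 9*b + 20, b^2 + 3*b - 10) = b + 5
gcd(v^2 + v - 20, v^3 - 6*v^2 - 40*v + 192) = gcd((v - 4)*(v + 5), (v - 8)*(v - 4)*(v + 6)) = v - 4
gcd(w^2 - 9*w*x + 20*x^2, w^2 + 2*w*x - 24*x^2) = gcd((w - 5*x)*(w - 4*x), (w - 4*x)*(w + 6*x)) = -w + 4*x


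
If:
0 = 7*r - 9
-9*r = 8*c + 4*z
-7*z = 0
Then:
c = -81/56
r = 9/7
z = 0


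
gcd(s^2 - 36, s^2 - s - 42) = s + 6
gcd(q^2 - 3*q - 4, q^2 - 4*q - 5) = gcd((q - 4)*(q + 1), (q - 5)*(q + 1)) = q + 1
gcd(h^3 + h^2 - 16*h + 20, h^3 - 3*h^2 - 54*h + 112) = h - 2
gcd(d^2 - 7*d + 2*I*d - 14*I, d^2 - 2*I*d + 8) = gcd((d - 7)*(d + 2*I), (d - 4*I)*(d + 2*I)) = d + 2*I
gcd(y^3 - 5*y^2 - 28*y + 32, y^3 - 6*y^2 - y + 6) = y - 1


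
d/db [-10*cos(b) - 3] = 10*sin(b)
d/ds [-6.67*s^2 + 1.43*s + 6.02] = 1.43 - 13.34*s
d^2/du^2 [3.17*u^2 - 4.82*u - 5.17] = 6.34000000000000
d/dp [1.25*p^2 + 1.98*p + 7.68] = 2.5*p + 1.98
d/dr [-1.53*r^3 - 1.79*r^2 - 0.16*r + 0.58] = -4.59*r^2 - 3.58*r - 0.16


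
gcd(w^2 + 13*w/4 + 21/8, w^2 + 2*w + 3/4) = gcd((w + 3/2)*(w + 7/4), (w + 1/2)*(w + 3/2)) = w + 3/2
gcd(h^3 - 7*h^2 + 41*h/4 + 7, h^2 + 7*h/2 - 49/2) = h - 7/2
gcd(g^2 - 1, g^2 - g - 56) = 1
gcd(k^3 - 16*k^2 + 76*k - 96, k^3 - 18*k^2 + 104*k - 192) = k^2 - 14*k + 48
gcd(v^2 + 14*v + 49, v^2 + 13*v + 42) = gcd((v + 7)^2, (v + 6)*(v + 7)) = v + 7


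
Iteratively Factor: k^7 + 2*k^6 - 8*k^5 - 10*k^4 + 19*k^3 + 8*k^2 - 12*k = (k - 1)*(k^6 + 3*k^5 - 5*k^4 - 15*k^3 + 4*k^2 + 12*k) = (k - 2)*(k - 1)*(k^5 + 5*k^4 + 5*k^3 - 5*k^2 - 6*k) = (k - 2)*(k - 1)^2*(k^4 + 6*k^3 + 11*k^2 + 6*k) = (k - 2)*(k - 1)^2*(k + 1)*(k^3 + 5*k^2 + 6*k) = (k - 2)*(k - 1)^2*(k + 1)*(k + 3)*(k^2 + 2*k) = (k - 2)*(k - 1)^2*(k + 1)*(k + 2)*(k + 3)*(k)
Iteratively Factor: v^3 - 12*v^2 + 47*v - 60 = (v - 3)*(v^2 - 9*v + 20) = (v - 5)*(v - 3)*(v - 4)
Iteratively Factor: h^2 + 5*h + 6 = (h + 2)*(h + 3)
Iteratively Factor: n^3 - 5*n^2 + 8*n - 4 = (n - 2)*(n^2 - 3*n + 2) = (n - 2)^2*(n - 1)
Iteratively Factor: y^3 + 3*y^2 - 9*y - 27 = (y - 3)*(y^2 + 6*y + 9) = (y - 3)*(y + 3)*(y + 3)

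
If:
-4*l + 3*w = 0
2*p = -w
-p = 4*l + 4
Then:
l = -6/5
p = 4/5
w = -8/5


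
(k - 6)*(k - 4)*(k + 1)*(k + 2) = k^4 - 7*k^3 - 4*k^2 + 52*k + 48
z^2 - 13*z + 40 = (z - 8)*(z - 5)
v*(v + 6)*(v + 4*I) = v^3 + 6*v^2 + 4*I*v^2 + 24*I*v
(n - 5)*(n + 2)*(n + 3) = n^3 - 19*n - 30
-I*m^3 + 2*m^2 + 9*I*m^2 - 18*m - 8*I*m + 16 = (m - 8)*(m + 2*I)*(-I*m + I)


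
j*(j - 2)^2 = j^3 - 4*j^2 + 4*j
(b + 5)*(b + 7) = b^2 + 12*b + 35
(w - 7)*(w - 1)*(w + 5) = w^3 - 3*w^2 - 33*w + 35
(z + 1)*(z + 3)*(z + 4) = z^3 + 8*z^2 + 19*z + 12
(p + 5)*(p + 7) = p^2 + 12*p + 35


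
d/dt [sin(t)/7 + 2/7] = cos(t)/7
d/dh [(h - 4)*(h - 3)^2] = (h - 3)*(3*h - 11)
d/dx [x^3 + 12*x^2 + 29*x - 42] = 3*x^2 + 24*x + 29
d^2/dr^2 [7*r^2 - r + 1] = 14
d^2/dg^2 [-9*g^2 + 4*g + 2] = -18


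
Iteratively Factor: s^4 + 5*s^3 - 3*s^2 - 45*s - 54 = (s - 3)*(s^3 + 8*s^2 + 21*s + 18) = (s - 3)*(s + 2)*(s^2 + 6*s + 9) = (s - 3)*(s + 2)*(s + 3)*(s + 3)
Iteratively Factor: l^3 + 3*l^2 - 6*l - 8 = (l - 2)*(l^2 + 5*l + 4) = (l - 2)*(l + 1)*(l + 4)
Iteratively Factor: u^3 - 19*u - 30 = (u - 5)*(u^2 + 5*u + 6) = (u - 5)*(u + 3)*(u + 2)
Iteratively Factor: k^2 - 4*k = (k - 4)*(k)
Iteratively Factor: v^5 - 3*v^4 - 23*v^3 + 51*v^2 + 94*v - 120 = (v - 1)*(v^4 - 2*v^3 - 25*v^2 + 26*v + 120) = (v - 5)*(v - 1)*(v^3 + 3*v^2 - 10*v - 24) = (v - 5)*(v - 1)*(v + 4)*(v^2 - v - 6) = (v - 5)*(v - 3)*(v - 1)*(v + 4)*(v + 2)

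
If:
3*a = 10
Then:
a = 10/3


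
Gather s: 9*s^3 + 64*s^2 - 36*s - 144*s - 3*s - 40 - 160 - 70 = 9*s^3 + 64*s^2 - 183*s - 270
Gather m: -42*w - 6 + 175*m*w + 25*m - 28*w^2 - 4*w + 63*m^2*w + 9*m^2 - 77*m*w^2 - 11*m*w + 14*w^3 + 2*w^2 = m^2*(63*w + 9) + m*(-77*w^2 + 164*w + 25) + 14*w^3 - 26*w^2 - 46*w - 6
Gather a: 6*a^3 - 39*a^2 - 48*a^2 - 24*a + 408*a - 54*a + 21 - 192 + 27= 6*a^3 - 87*a^2 + 330*a - 144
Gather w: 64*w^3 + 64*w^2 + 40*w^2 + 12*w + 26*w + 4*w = 64*w^3 + 104*w^2 + 42*w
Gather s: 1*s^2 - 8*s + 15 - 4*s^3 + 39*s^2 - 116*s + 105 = -4*s^3 + 40*s^2 - 124*s + 120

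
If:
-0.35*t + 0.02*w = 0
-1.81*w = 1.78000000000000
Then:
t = -0.06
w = -0.98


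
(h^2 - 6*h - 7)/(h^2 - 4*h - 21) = (h + 1)/(h + 3)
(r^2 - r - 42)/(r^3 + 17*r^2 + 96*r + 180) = (r - 7)/(r^2 + 11*r + 30)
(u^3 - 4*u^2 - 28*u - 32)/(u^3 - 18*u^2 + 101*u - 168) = (u^2 + 4*u + 4)/(u^2 - 10*u + 21)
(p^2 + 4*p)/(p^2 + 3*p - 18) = p*(p + 4)/(p^2 + 3*p - 18)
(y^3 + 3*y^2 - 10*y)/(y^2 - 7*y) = (y^2 + 3*y - 10)/(y - 7)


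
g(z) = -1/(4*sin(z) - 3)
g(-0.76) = 0.17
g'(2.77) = -1.56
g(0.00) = 0.33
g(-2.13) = 0.16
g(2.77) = 0.65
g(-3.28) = 0.41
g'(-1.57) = 0.00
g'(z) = 4*cos(z)/(4*sin(z) - 3)^2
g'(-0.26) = 0.24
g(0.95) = -3.94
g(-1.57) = 0.14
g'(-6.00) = 1.08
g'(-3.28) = -0.66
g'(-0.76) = 0.09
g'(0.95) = 36.16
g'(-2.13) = -0.05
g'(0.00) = 0.44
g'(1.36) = 1.01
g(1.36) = -1.10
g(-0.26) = 0.25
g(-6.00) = 0.53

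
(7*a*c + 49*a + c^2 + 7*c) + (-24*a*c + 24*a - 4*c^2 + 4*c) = -17*a*c + 73*a - 3*c^2 + 11*c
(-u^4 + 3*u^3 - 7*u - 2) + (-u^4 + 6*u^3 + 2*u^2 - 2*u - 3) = -2*u^4 + 9*u^3 + 2*u^2 - 9*u - 5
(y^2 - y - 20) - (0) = y^2 - y - 20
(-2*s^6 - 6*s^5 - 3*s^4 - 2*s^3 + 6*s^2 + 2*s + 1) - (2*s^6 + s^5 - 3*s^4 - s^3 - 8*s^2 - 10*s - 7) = -4*s^6 - 7*s^5 - s^3 + 14*s^2 + 12*s + 8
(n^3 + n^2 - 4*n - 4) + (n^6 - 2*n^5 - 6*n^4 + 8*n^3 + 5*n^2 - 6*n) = n^6 - 2*n^5 - 6*n^4 + 9*n^3 + 6*n^2 - 10*n - 4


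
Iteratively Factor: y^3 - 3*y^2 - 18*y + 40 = (y + 4)*(y^2 - 7*y + 10) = (y - 2)*(y + 4)*(y - 5)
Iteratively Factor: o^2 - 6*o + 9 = (o - 3)*(o - 3)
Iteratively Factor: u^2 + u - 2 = (u + 2)*(u - 1)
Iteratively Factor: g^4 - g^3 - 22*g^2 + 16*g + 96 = (g + 2)*(g^3 - 3*g^2 - 16*g + 48) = (g - 4)*(g + 2)*(g^2 + g - 12) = (g - 4)*(g + 2)*(g + 4)*(g - 3)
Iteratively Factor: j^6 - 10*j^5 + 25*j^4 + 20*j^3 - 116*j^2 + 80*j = (j - 5)*(j^5 - 5*j^4 + 20*j^2 - 16*j) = (j - 5)*(j - 1)*(j^4 - 4*j^3 - 4*j^2 + 16*j) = (j - 5)*(j - 1)*(j + 2)*(j^3 - 6*j^2 + 8*j) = j*(j - 5)*(j - 1)*(j + 2)*(j^2 - 6*j + 8) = j*(j - 5)*(j - 4)*(j - 1)*(j + 2)*(j - 2)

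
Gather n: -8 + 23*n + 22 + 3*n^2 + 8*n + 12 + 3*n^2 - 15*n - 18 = 6*n^2 + 16*n + 8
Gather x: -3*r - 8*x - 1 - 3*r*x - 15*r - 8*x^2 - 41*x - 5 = -18*r - 8*x^2 + x*(-3*r - 49) - 6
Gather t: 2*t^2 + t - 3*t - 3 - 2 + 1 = 2*t^2 - 2*t - 4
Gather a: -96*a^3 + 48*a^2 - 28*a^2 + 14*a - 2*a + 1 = -96*a^3 + 20*a^2 + 12*a + 1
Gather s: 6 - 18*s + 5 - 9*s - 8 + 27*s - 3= 0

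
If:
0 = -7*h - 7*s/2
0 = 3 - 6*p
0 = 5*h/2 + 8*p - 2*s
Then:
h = -8/13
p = 1/2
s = 16/13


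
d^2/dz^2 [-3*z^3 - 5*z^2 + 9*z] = -18*z - 10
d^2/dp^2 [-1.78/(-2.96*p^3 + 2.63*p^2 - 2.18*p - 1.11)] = ((9.3628 - 31.6128*p)*(2.96*p^3 - 2.63*p^2 + 2.18*p + 1.11) + 1.78*(8.88*p^2 - 5.26*p + 2.18)*(17.76*p^2 - 10.52*p + 4.36))/(2.96*p^3 - 2.63*p^2 + 2.18*p + 1.11)^3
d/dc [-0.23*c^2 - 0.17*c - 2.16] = -0.46*c - 0.17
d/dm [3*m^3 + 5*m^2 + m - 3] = 9*m^2 + 10*m + 1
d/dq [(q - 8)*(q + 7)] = 2*q - 1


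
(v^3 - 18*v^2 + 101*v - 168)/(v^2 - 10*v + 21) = v - 8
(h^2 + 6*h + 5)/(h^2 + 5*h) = (h + 1)/h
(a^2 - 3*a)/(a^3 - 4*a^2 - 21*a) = (3 - a)/(-a^2 + 4*a + 21)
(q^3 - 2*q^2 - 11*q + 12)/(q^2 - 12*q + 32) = (q^2 + 2*q - 3)/(q - 8)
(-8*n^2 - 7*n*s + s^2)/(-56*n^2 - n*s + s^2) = (n + s)/(7*n + s)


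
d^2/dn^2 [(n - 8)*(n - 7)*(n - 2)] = 6*n - 34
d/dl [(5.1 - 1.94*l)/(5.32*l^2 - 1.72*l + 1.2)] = (10.3208*l^2 - 54.264*l + 6.444)/(28.3024*l^4 - 18.3008*l^3 + 15.7264*l^2 - 4.128*l + 1.44)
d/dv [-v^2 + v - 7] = 1 - 2*v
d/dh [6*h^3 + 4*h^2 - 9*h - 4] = 18*h^2 + 8*h - 9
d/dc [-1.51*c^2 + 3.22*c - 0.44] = 3.22 - 3.02*c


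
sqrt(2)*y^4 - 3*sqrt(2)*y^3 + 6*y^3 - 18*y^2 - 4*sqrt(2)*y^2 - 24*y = y*(y - 4)*(y + 3*sqrt(2))*(sqrt(2)*y + sqrt(2))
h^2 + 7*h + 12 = (h + 3)*(h + 4)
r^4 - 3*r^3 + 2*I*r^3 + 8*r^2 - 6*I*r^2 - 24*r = r*(r - 3)*(r - 2*I)*(r + 4*I)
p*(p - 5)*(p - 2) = p^3 - 7*p^2 + 10*p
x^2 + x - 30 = (x - 5)*(x + 6)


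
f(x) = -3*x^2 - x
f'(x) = -6*x - 1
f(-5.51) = -85.57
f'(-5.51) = 32.06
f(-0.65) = -0.62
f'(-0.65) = 2.90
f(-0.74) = -0.90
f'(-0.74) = 3.44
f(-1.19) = -3.06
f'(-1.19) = 6.14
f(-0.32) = 0.01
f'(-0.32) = 0.92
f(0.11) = -0.15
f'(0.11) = -1.66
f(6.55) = -135.26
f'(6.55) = -40.30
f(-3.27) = -28.81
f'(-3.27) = 18.62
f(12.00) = -444.00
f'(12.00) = -73.00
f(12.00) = -444.00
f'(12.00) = -73.00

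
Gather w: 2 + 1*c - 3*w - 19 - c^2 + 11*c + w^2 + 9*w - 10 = -c^2 + 12*c + w^2 + 6*w - 27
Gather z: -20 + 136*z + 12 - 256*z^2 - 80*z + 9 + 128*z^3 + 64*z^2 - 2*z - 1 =128*z^3 - 192*z^2 + 54*z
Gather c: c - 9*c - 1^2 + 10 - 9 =-8*c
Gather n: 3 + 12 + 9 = 24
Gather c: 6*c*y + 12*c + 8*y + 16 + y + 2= c*(6*y + 12) + 9*y + 18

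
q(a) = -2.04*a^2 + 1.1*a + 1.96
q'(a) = 1.1 - 4.08*a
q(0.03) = 1.99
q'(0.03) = 0.98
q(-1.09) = -1.66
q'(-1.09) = 5.55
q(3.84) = -23.90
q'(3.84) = -14.57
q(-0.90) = -0.68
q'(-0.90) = 4.77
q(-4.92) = -52.83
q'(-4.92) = 21.17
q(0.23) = 2.11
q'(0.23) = 0.16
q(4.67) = -37.39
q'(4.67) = -17.95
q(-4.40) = -42.37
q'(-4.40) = 19.05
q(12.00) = -278.60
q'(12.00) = -47.86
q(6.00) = -64.88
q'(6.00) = -23.38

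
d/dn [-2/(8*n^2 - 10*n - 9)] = 4*(8*n - 5)/(-8*n^2 + 10*n + 9)^2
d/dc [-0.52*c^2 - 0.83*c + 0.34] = -1.04*c - 0.83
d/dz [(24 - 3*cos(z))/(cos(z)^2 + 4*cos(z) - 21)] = 3*(sin(z)^2 + 16*cos(z) + 10)*sin(z)/(cos(z)^2 + 4*cos(z) - 21)^2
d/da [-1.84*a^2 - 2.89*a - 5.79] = -3.68*a - 2.89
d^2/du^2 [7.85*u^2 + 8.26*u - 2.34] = 15.7000000000000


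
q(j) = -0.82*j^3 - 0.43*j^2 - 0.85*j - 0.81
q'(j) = -2.46*j^2 - 0.86*j - 0.85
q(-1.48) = 2.16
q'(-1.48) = -4.97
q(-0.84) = 0.09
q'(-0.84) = -1.86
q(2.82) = -25.02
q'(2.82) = -22.84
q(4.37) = -81.17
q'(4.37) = -51.59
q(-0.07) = -0.75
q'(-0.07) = -0.80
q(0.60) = -1.65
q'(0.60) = -2.25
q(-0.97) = 0.36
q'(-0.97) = -2.33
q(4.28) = -76.62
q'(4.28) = -49.59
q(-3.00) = 20.01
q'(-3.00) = -20.41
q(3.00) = -29.37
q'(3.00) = -25.57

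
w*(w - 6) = w^2 - 6*w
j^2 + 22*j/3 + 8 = (j + 4/3)*(j + 6)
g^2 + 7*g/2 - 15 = (g - 5/2)*(g + 6)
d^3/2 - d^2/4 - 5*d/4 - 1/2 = (d/2 + 1/2)*(d - 2)*(d + 1/2)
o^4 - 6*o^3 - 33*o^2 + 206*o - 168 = (o - 7)*(o - 4)*(o - 1)*(o + 6)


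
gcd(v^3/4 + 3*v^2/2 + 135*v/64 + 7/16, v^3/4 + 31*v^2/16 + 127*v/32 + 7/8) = v^2 + 17*v/4 + 1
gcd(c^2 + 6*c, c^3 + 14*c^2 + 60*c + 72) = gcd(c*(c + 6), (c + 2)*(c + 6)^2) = c + 6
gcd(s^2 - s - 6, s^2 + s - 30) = 1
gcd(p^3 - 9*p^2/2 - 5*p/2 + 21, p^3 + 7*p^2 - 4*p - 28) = p + 2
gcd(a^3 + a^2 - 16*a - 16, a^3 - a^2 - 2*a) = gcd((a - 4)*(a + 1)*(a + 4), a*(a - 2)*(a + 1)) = a + 1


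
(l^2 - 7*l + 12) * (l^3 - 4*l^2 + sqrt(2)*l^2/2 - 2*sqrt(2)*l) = l^5 - 11*l^4 + sqrt(2)*l^4/2 - 11*sqrt(2)*l^3/2 + 40*l^3 - 48*l^2 + 20*sqrt(2)*l^2 - 24*sqrt(2)*l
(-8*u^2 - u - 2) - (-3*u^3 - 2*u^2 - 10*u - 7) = 3*u^3 - 6*u^2 + 9*u + 5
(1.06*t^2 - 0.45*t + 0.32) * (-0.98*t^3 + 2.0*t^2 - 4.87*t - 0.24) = -1.0388*t^5 + 2.561*t^4 - 6.3758*t^3 + 2.5771*t^2 - 1.4504*t - 0.0768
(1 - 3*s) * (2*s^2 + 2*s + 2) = -6*s^3 - 4*s^2 - 4*s + 2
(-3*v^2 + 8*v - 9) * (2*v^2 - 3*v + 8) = -6*v^4 + 25*v^3 - 66*v^2 + 91*v - 72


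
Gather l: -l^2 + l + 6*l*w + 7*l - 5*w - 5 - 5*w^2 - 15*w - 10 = -l^2 + l*(6*w + 8) - 5*w^2 - 20*w - 15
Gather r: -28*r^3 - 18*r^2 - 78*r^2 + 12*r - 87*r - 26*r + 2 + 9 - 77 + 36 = -28*r^3 - 96*r^2 - 101*r - 30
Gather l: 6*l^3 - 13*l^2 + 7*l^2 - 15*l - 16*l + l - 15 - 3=6*l^3 - 6*l^2 - 30*l - 18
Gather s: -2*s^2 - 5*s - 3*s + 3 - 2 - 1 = -2*s^2 - 8*s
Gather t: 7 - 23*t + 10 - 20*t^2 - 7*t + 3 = -20*t^2 - 30*t + 20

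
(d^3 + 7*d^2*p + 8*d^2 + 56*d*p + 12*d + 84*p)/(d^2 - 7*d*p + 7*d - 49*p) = (d^3 + 7*d^2*p + 8*d^2 + 56*d*p + 12*d + 84*p)/(d^2 - 7*d*p + 7*d - 49*p)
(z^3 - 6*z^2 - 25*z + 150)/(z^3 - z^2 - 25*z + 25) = (z - 6)/(z - 1)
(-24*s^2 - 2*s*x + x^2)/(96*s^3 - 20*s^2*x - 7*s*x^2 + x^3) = (-6*s + x)/(24*s^2 - 11*s*x + x^2)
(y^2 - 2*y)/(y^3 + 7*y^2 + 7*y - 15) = y*(y - 2)/(y^3 + 7*y^2 + 7*y - 15)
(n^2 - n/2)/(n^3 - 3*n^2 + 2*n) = (n - 1/2)/(n^2 - 3*n + 2)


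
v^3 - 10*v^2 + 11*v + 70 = (v - 7)*(v - 5)*(v + 2)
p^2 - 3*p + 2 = (p - 2)*(p - 1)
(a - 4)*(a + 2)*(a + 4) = a^3 + 2*a^2 - 16*a - 32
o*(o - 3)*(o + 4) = o^3 + o^2 - 12*o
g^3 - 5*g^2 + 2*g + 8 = (g - 4)*(g - 2)*(g + 1)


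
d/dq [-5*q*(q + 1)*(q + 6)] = -15*q^2 - 70*q - 30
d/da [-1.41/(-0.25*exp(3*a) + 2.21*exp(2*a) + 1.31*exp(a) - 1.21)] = (-1.0575*exp(2*a) + 6.2322*exp(a) + 1.8471)*exp(a)/(0.25*exp(3*a) - 2.21*exp(2*a) - 1.31*exp(a) + 1.21)^2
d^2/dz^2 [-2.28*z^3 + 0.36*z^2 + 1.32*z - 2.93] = 0.72 - 13.68*z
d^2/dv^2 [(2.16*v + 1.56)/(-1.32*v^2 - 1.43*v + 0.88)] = (-(2.16*v + 1.56)*(2.64*v + 1.43)*(5.28*v + 2.86) + (17.1072*v + 10.296)*(1.32*v^2 + 1.43*v - 0.88))/(1.32*v^2 + 1.43*v - 0.88)^3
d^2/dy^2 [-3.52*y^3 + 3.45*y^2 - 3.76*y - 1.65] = 6.9 - 21.12*y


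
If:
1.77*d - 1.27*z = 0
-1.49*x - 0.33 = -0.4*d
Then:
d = 0.717514124293785*z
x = 0.19262124142115*z - 0.221476510067114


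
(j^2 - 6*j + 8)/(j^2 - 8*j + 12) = (j - 4)/(j - 6)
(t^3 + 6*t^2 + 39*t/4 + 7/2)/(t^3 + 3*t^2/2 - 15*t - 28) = (t + 1/2)/(t - 4)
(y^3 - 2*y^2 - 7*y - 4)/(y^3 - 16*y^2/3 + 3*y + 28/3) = 3*(y + 1)/(3*y - 7)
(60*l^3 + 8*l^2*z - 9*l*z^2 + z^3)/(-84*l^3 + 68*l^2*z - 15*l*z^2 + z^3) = (-10*l^2 - 3*l*z + z^2)/(14*l^2 - 9*l*z + z^2)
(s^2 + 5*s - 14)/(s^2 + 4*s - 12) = (s + 7)/(s + 6)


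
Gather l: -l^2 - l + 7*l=-l^2 + 6*l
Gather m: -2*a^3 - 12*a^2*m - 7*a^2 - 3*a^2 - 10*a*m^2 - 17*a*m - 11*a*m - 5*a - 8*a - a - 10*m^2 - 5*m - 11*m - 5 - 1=-2*a^3 - 10*a^2 - 14*a + m^2*(-10*a - 10) + m*(-12*a^2 - 28*a - 16) - 6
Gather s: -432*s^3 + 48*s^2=-432*s^3 + 48*s^2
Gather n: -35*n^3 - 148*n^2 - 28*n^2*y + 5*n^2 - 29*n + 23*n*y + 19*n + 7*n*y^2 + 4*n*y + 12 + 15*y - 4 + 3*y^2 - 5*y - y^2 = -35*n^3 + n^2*(-28*y - 143) + n*(7*y^2 + 27*y - 10) + 2*y^2 + 10*y + 8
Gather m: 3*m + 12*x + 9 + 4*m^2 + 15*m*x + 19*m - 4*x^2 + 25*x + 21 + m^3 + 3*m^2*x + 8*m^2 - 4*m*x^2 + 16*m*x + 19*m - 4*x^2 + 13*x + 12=m^3 + m^2*(3*x + 12) + m*(-4*x^2 + 31*x + 41) - 8*x^2 + 50*x + 42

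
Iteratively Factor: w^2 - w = (w)*(w - 1)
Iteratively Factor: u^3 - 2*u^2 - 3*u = (u + 1)*(u^2 - 3*u) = u*(u + 1)*(u - 3)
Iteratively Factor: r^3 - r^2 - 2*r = (r + 1)*(r^2 - 2*r) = (r - 2)*(r + 1)*(r)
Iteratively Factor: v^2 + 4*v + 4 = (v + 2)*(v + 2)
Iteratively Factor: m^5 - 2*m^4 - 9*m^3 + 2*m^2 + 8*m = (m - 4)*(m^4 + 2*m^3 - m^2 - 2*m) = (m - 4)*(m + 2)*(m^3 - m) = (m - 4)*(m + 1)*(m + 2)*(m^2 - m) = m*(m - 4)*(m + 1)*(m + 2)*(m - 1)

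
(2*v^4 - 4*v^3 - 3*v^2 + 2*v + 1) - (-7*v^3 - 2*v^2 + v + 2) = 2*v^4 + 3*v^3 - v^2 + v - 1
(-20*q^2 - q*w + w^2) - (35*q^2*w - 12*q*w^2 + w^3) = -35*q^2*w - 20*q^2 + 12*q*w^2 - q*w - w^3 + w^2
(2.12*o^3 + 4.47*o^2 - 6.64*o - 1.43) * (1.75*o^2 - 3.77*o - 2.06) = 3.71*o^5 - 0.169900000000001*o^4 - 32.8391*o^3 + 13.3221*o^2 + 19.0695*o + 2.9458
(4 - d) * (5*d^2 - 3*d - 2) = -5*d^3 + 23*d^2 - 10*d - 8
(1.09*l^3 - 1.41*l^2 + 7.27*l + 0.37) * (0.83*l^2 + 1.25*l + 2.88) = 0.9047*l^5 + 0.1922*l^4 + 7.4108*l^3 + 5.3338*l^2 + 21.4001*l + 1.0656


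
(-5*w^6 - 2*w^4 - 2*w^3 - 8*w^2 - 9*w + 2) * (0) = 0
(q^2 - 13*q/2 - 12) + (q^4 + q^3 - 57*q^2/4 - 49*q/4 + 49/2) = q^4 + q^3 - 53*q^2/4 - 75*q/4 + 25/2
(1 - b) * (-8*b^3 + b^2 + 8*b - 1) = 8*b^4 - 9*b^3 - 7*b^2 + 9*b - 1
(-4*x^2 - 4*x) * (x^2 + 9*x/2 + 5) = -4*x^4 - 22*x^3 - 38*x^2 - 20*x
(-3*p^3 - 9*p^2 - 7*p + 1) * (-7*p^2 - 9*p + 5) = 21*p^5 + 90*p^4 + 115*p^3 + 11*p^2 - 44*p + 5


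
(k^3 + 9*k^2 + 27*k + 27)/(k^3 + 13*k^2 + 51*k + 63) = (k + 3)/(k + 7)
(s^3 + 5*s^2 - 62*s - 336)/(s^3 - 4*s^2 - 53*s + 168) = (s + 6)/(s - 3)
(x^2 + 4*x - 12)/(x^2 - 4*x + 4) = (x + 6)/(x - 2)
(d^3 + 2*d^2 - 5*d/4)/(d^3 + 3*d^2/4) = (4*d^2 + 8*d - 5)/(d*(4*d + 3))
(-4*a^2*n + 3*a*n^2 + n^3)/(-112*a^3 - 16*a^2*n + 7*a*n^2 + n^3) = n*(a - n)/(28*a^2 - 3*a*n - n^2)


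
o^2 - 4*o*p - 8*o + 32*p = (o - 8)*(o - 4*p)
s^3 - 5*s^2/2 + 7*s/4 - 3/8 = (s - 3/2)*(s - 1/2)^2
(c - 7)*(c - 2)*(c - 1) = c^3 - 10*c^2 + 23*c - 14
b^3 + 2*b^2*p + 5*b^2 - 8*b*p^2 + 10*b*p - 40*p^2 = (b + 5)*(b - 2*p)*(b + 4*p)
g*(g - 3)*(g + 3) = g^3 - 9*g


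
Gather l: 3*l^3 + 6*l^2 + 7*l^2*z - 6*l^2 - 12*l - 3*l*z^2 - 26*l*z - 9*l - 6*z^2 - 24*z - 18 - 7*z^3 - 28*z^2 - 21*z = 3*l^3 + 7*l^2*z + l*(-3*z^2 - 26*z - 21) - 7*z^3 - 34*z^2 - 45*z - 18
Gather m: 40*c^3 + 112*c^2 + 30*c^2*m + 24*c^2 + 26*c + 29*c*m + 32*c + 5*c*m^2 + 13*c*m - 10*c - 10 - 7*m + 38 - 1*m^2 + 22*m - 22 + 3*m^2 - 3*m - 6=40*c^3 + 136*c^2 + 48*c + m^2*(5*c + 2) + m*(30*c^2 + 42*c + 12)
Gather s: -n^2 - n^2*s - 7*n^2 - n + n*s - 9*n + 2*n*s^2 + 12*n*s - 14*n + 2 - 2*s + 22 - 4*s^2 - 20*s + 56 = -8*n^2 - 24*n + s^2*(2*n - 4) + s*(-n^2 + 13*n - 22) + 80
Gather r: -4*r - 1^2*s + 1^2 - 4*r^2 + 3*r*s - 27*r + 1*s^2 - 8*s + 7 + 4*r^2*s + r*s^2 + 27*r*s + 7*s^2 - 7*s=r^2*(4*s - 4) + r*(s^2 + 30*s - 31) + 8*s^2 - 16*s + 8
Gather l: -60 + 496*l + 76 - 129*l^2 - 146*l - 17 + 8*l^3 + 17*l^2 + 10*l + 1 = 8*l^3 - 112*l^2 + 360*l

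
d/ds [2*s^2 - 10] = 4*s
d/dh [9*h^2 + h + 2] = 18*h + 1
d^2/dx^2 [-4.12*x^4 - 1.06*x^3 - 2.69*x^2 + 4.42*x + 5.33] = -49.44*x^2 - 6.36*x - 5.38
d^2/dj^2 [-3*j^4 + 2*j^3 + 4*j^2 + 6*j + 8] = -36*j^2 + 12*j + 8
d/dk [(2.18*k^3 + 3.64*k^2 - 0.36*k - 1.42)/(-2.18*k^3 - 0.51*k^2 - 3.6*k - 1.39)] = (6.8234*k^4 - 17.2656*k^3 - 31.665*k^2 - 11.5676*k - 4.6116)/(4.7524*k^6 + 2.2236*k^5 + 15.9561*k^4 + 9.7324*k^3 + 14.3778*k^2 + 10.008*k + 1.9321)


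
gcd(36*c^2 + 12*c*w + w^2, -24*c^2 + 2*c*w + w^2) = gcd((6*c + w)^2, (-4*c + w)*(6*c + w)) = 6*c + w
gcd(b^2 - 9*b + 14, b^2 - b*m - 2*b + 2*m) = b - 2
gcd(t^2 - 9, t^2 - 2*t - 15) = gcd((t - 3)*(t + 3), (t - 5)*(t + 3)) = t + 3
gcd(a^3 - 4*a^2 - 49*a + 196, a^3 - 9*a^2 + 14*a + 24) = a - 4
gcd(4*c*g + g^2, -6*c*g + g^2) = g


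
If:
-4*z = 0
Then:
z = 0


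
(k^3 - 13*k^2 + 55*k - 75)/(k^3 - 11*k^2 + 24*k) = (k^2 - 10*k + 25)/(k*(k - 8))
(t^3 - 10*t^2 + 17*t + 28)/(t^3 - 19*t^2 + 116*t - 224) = (t + 1)/(t - 8)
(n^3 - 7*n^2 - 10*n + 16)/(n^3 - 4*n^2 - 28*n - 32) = (n - 1)/(n + 2)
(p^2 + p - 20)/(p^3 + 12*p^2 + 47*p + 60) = (p - 4)/(p^2 + 7*p + 12)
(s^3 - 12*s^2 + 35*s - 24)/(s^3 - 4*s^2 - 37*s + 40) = (s - 3)/(s + 5)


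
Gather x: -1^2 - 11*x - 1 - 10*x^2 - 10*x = -10*x^2 - 21*x - 2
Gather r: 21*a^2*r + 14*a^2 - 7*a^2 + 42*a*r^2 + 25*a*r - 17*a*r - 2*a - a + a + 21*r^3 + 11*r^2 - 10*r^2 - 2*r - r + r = 7*a^2 - 2*a + 21*r^3 + r^2*(42*a + 1) + r*(21*a^2 + 8*a - 2)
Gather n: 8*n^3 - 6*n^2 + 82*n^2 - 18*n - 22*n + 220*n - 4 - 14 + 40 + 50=8*n^3 + 76*n^2 + 180*n + 72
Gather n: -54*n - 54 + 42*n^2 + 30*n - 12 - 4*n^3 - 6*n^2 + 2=-4*n^3 + 36*n^2 - 24*n - 64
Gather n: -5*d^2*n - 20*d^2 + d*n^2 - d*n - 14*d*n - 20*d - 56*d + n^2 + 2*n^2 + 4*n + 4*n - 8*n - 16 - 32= -20*d^2 - 76*d + n^2*(d + 3) + n*(-5*d^2 - 15*d) - 48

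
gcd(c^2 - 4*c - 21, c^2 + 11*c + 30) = 1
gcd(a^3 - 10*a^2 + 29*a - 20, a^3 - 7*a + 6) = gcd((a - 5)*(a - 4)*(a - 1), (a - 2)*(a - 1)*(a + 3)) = a - 1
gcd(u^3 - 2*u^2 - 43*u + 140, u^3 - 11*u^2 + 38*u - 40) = u^2 - 9*u + 20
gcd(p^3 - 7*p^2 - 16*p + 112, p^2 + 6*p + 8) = p + 4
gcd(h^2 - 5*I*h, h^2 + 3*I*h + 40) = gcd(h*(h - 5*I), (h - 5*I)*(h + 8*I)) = h - 5*I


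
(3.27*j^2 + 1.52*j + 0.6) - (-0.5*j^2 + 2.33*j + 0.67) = 3.77*j^2 - 0.81*j - 0.0700000000000001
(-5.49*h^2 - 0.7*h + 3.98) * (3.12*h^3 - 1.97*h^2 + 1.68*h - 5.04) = -17.1288*h^5 + 8.6313*h^4 + 4.5734*h^3 + 18.653*h^2 + 10.2144*h - 20.0592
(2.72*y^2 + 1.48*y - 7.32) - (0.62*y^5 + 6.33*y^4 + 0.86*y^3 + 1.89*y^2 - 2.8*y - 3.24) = -0.62*y^5 - 6.33*y^4 - 0.86*y^3 + 0.83*y^2 + 4.28*y - 4.08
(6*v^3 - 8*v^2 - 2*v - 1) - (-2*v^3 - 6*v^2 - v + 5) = 8*v^3 - 2*v^2 - v - 6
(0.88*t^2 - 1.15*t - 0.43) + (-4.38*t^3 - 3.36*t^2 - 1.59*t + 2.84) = -4.38*t^3 - 2.48*t^2 - 2.74*t + 2.41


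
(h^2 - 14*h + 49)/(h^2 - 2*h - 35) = (h - 7)/(h + 5)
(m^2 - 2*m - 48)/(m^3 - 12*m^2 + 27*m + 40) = (m + 6)/(m^2 - 4*m - 5)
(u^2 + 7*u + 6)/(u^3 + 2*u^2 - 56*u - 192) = (u + 1)/(u^2 - 4*u - 32)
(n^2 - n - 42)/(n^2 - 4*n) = (n^2 - n - 42)/(n*(n - 4))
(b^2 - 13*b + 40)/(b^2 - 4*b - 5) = (b - 8)/(b + 1)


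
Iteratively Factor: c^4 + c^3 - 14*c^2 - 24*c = (c + 3)*(c^3 - 2*c^2 - 8*c) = c*(c + 3)*(c^2 - 2*c - 8) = c*(c + 2)*(c + 3)*(c - 4)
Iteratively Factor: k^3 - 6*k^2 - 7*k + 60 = (k + 3)*(k^2 - 9*k + 20) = (k - 4)*(k + 3)*(k - 5)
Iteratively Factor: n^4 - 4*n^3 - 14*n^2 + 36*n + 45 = (n - 3)*(n^3 - n^2 - 17*n - 15) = (n - 5)*(n - 3)*(n^2 + 4*n + 3) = (n - 5)*(n - 3)*(n + 1)*(n + 3)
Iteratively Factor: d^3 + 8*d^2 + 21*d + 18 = (d + 3)*(d^2 + 5*d + 6) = (d + 2)*(d + 3)*(d + 3)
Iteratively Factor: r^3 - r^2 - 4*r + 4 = (r - 1)*(r^2 - 4) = (r - 2)*(r - 1)*(r + 2)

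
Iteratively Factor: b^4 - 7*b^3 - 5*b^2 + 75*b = (b)*(b^3 - 7*b^2 - 5*b + 75) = b*(b - 5)*(b^2 - 2*b - 15) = b*(b - 5)*(b + 3)*(b - 5)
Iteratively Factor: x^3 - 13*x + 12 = (x + 4)*(x^2 - 4*x + 3) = (x - 1)*(x + 4)*(x - 3)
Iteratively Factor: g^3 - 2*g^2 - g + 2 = (g - 1)*(g^2 - g - 2) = (g - 2)*(g - 1)*(g + 1)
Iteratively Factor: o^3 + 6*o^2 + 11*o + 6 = (o + 1)*(o^2 + 5*o + 6) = (o + 1)*(o + 2)*(o + 3)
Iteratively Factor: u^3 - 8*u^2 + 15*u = (u - 5)*(u^2 - 3*u) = u*(u - 5)*(u - 3)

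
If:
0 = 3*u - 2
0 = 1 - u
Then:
No Solution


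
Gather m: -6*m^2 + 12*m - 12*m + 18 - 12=6 - 6*m^2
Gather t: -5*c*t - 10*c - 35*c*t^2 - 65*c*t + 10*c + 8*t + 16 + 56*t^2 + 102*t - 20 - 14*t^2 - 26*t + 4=t^2*(42 - 35*c) + t*(84 - 70*c)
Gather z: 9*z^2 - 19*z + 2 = 9*z^2 - 19*z + 2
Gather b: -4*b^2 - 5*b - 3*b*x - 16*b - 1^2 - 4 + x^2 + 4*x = -4*b^2 + b*(-3*x - 21) + x^2 + 4*x - 5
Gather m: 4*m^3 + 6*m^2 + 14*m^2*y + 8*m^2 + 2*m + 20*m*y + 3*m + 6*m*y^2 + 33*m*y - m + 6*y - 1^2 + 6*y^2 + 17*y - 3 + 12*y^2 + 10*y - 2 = 4*m^3 + m^2*(14*y + 14) + m*(6*y^2 + 53*y + 4) + 18*y^2 + 33*y - 6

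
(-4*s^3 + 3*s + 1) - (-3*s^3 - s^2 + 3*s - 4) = -s^3 + s^2 + 5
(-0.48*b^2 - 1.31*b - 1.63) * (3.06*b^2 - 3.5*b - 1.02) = -1.4688*b^4 - 2.3286*b^3 + 0.0868000000000002*b^2 + 7.0412*b + 1.6626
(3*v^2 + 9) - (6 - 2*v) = 3*v^2 + 2*v + 3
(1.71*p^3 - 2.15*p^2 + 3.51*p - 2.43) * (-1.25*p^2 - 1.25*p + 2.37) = -2.1375*p^5 + 0.55*p^4 + 2.3527*p^3 - 6.4455*p^2 + 11.3562*p - 5.7591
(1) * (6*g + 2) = 6*g + 2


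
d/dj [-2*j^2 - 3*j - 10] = -4*j - 3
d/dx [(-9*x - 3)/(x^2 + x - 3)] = 3*(3*x^2 + 2*x + 10)/(x^4 + 2*x^3 - 5*x^2 - 6*x + 9)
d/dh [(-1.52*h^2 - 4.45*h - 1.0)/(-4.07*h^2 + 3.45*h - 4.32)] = (-23.3555*h^2 + 4.9928*h + 22.674)/(16.5649*h^4 - 28.083*h^3 + 47.0673*h^2 - 29.808*h + 18.6624)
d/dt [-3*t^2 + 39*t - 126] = 39 - 6*t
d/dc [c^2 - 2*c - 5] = 2*c - 2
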